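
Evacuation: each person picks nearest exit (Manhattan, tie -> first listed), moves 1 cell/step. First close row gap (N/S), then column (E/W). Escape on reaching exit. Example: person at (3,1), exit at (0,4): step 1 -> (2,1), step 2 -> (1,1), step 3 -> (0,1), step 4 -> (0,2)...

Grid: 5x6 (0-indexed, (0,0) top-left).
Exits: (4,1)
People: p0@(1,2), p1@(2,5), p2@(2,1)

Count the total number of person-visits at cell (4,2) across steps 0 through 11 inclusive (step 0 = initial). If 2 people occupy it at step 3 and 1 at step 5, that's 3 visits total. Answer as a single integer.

Step 0: p0@(1,2) p1@(2,5) p2@(2,1) -> at (4,2): 0 [-], cum=0
Step 1: p0@(2,2) p1@(3,5) p2@(3,1) -> at (4,2): 0 [-], cum=0
Step 2: p0@(3,2) p1@(4,5) p2@ESC -> at (4,2): 0 [-], cum=0
Step 3: p0@(4,2) p1@(4,4) p2@ESC -> at (4,2): 1 [p0], cum=1
Step 4: p0@ESC p1@(4,3) p2@ESC -> at (4,2): 0 [-], cum=1
Step 5: p0@ESC p1@(4,2) p2@ESC -> at (4,2): 1 [p1], cum=2
Step 6: p0@ESC p1@ESC p2@ESC -> at (4,2): 0 [-], cum=2
Total visits = 2

Answer: 2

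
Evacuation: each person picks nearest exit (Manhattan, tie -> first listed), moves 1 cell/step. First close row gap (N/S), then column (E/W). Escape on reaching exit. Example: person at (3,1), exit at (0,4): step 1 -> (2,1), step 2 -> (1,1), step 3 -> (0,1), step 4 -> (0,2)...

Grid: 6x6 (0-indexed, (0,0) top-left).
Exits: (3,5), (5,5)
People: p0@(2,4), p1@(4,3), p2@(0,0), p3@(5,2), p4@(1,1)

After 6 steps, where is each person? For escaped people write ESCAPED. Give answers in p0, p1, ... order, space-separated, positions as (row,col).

Step 1: p0:(2,4)->(3,4) | p1:(4,3)->(3,3) | p2:(0,0)->(1,0) | p3:(5,2)->(5,3) | p4:(1,1)->(2,1)
Step 2: p0:(3,4)->(3,5)->EXIT | p1:(3,3)->(3,4) | p2:(1,0)->(2,0) | p3:(5,3)->(5,4) | p4:(2,1)->(3,1)
Step 3: p0:escaped | p1:(3,4)->(3,5)->EXIT | p2:(2,0)->(3,0) | p3:(5,4)->(5,5)->EXIT | p4:(3,1)->(3,2)
Step 4: p0:escaped | p1:escaped | p2:(3,0)->(3,1) | p3:escaped | p4:(3,2)->(3,3)
Step 5: p0:escaped | p1:escaped | p2:(3,1)->(3,2) | p3:escaped | p4:(3,3)->(3,4)
Step 6: p0:escaped | p1:escaped | p2:(3,2)->(3,3) | p3:escaped | p4:(3,4)->(3,5)->EXIT

ESCAPED ESCAPED (3,3) ESCAPED ESCAPED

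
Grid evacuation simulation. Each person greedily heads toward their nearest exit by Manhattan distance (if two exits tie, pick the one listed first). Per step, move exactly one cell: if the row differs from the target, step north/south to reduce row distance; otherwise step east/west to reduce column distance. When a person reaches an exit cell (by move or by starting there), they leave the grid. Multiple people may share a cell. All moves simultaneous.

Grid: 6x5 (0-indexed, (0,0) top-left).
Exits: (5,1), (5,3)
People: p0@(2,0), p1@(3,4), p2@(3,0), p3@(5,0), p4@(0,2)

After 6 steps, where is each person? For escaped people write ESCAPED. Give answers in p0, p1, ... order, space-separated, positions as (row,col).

Step 1: p0:(2,0)->(3,0) | p1:(3,4)->(4,4) | p2:(3,0)->(4,0) | p3:(5,0)->(5,1)->EXIT | p4:(0,2)->(1,2)
Step 2: p0:(3,0)->(4,0) | p1:(4,4)->(5,4) | p2:(4,0)->(5,0) | p3:escaped | p4:(1,2)->(2,2)
Step 3: p0:(4,0)->(5,0) | p1:(5,4)->(5,3)->EXIT | p2:(5,0)->(5,1)->EXIT | p3:escaped | p4:(2,2)->(3,2)
Step 4: p0:(5,0)->(5,1)->EXIT | p1:escaped | p2:escaped | p3:escaped | p4:(3,2)->(4,2)
Step 5: p0:escaped | p1:escaped | p2:escaped | p3:escaped | p4:(4,2)->(5,2)
Step 6: p0:escaped | p1:escaped | p2:escaped | p3:escaped | p4:(5,2)->(5,1)->EXIT

ESCAPED ESCAPED ESCAPED ESCAPED ESCAPED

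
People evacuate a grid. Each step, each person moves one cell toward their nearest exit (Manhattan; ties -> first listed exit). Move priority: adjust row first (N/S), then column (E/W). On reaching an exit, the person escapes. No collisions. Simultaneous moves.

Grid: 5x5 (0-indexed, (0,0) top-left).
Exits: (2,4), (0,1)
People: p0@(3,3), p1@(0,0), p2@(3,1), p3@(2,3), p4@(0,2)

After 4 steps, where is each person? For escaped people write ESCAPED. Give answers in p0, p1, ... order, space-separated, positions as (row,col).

Step 1: p0:(3,3)->(2,3) | p1:(0,0)->(0,1)->EXIT | p2:(3,1)->(2,1) | p3:(2,3)->(2,4)->EXIT | p4:(0,2)->(0,1)->EXIT
Step 2: p0:(2,3)->(2,4)->EXIT | p1:escaped | p2:(2,1)->(1,1) | p3:escaped | p4:escaped
Step 3: p0:escaped | p1:escaped | p2:(1,1)->(0,1)->EXIT | p3:escaped | p4:escaped

ESCAPED ESCAPED ESCAPED ESCAPED ESCAPED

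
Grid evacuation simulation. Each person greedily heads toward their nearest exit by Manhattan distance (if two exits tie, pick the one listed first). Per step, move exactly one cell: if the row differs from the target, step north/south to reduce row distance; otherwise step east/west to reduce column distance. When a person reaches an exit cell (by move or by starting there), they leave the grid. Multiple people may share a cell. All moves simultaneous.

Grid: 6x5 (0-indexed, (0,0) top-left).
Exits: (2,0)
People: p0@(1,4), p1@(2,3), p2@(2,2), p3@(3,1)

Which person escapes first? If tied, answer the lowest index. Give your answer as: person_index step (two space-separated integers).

Step 1: p0:(1,4)->(2,4) | p1:(2,3)->(2,2) | p2:(2,2)->(2,1) | p3:(3,1)->(2,1)
Step 2: p0:(2,4)->(2,3) | p1:(2,2)->(2,1) | p2:(2,1)->(2,0)->EXIT | p3:(2,1)->(2,0)->EXIT
Step 3: p0:(2,3)->(2,2) | p1:(2,1)->(2,0)->EXIT | p2:escaped | p3:escaped
Step 4: p0:(2,2)->(2,1) | p1:escaped | p2:escaped | p3:escaped
Step 5: p0:(2,1)->(2,0)->EXIT | p1:escaped | p2:escaped | p3:escaped
Exit steps: [5, 3, 2, 2]
First to escape: p2 at step 2

Answer: 2 2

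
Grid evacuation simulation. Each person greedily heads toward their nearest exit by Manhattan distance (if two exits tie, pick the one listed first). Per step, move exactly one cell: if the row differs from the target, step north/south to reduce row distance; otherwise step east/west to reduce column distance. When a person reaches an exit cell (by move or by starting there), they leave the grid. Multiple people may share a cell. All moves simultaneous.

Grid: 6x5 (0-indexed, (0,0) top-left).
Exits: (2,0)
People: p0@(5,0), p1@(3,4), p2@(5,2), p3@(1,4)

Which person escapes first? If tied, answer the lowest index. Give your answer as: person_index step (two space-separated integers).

Step 1: p0:(5,0)->(4,0) | p1:(3,4)->(2,4) | p2:(5,2)->(4,2) | p3:(1,4)->(2,4)
Step 2: p0:(4,0)->(3,0) | p1:(2,4)->(2,3) | p2:(4,2)->(3,2) | p3:(2,4)->(2,3)
Step 3: p0:(3,0)->(2,0)->EXIT | p1:(2,3)->(2,2) | p2:(3,2)->(2,2) | p3:(2,3)->(2,2)
Step 4: p0:escaped | p1:(2,2)->(2,1) | p2:(2,2)->(2,1) | p3:(2,2)->(2,1)
Step 5: p0:escaped | p1:(2,1)->(2,0)->EXIT | p2:(2,1)->(2,0)->EXIT | p3:(2,1)->(2,0)->EXIT
Exit steps: [3, 5, 5, 5]
First to escape: p0 at step 3

Answer: 0 3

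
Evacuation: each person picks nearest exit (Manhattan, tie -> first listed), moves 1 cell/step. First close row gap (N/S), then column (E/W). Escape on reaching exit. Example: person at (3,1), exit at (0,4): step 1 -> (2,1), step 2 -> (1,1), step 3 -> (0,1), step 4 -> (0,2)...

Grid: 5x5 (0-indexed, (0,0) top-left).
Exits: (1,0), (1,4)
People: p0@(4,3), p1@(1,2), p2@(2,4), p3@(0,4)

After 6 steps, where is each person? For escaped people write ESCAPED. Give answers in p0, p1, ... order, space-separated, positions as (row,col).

Step 1: p0:(4,3)->(3,3) | p1:(1,2)->(1,1) | p2:(2,4)->(1,4)->EXIT | p3:(0,4)->(1,4)->EXIT
Step 2: p0:(3,3)->(2,3) | p1:(1,1)->(1,0)->EXIT | p2:escaped | p3:escaped
Step 3: p0:(2,3)->(1,3) | p1:escaped | p2:escaped | p3:escaped
Step 4: p0:(1,3)->(1,4)->EXIT | p1:escaped | p2:escaped | p3:escaped

ESCAPED ESCAPED ESCAPED ESCAPED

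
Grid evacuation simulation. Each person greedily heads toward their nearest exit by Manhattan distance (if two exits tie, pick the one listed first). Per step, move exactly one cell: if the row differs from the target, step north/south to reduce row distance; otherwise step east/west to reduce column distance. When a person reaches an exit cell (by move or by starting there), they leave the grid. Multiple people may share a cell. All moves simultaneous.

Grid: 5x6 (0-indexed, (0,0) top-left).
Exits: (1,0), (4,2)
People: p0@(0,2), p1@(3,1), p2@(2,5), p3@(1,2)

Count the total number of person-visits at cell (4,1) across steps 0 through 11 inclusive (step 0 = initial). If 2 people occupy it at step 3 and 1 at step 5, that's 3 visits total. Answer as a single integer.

Answer: 1

Derivation:
Step 0: p0@(0,2) p1@(3,1) p2@(2,5) p3@(1,2) -> at (4,1): 0 [-], cum=0
Step 1: p0@(1,2) p1@(4,1) p2@(3,5) p3@(1,1) -> at (4,1): 1 [p1], cum=1
Step 2: p0@(1,1) p1@ESC p2@(4,5) p3@ESC -> at (4,1): 0 [-], cum=1
Step 3: p0@ESC p1@ESC p2@(4,4) p3@ESC -> at (4,1): 0 [-], cum=1
Step 4: p0@ESC p1@ESC p2@(4,3) p3@ESC -> at (4,1): 0 [-], cum=1
Step 5: p0@ESC p1@ESC p2@ESC p3@ESC -> at (4,1): 0 [-], cum=1
Total visits = 1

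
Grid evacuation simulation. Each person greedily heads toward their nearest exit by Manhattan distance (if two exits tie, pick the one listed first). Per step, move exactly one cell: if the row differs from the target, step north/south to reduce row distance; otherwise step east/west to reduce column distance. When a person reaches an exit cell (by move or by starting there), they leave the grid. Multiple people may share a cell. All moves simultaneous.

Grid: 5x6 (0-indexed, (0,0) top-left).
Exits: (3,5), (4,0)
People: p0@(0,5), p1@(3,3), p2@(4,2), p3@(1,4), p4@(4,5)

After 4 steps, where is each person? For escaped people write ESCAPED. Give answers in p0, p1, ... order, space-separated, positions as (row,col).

Step 1: p0:(0,5)->(1,5) | p1:(3,3)->(3,4) | p2:(4,2)->(4,1) | p3:(1,4)->(2,4) | p4:(4,5)->(3,5)->EXIT
Step 2: p0:(1,5)->(2,5) | p1:(3,4)->(3,5)->EXIT | p2:(4,1)->(4,0)->EXIT | p3:(2,4)->(3,4) | p4:escaped
Step 3: p0:(2,5)->(3,5)->EXIT | p1:escaped | p2:escaped | p3:(3,4)->(3,5)->EXIT | p4:escaped

ESCAPED ESCAPED ESCAPED ESCAPED ESCAPED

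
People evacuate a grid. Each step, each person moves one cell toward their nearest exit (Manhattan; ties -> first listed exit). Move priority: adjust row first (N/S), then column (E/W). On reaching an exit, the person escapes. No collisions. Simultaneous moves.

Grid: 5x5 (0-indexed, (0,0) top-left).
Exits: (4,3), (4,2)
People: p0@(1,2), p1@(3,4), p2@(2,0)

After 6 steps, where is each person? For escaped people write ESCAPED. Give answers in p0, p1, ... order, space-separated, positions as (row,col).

Step 1: p0:(1,2)->(2,2) | p1:(3,4)->(4,4) | p2:(2,0)->(3,0)
Step 2: p0:(2,2)->(3,2) | p1:(4,4)->(4,3)->EXIT | p2:(3,0)->(4,0)
Step 3: p0:(3,2)->(4,2)->EXIT | p1:escaped | p2:(4,0)->(4,1)
Step 4: p0:escaped | p1:escaped | p2:(4,1)->(4,2)->EXIT

ESCAPED ESCAPED ESCAPED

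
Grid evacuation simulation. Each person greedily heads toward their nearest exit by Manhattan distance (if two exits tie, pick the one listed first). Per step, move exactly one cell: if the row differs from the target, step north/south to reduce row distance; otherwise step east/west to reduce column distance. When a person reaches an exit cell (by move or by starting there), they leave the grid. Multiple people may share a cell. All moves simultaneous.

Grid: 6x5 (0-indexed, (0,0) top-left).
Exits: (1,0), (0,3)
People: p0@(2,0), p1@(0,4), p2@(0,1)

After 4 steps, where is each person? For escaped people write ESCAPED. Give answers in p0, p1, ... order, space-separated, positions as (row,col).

Step 1: p0:(2,0)->(1,0)->EXIT | p1:(0,4)->(0,3)->EXIT | p2:(0,1)->(1,1)
Step 2: p0:escaped | p1:escaped | p2:(1,1)->(1,0)->EXIT

ESCAPED ESCAPED ESCAPED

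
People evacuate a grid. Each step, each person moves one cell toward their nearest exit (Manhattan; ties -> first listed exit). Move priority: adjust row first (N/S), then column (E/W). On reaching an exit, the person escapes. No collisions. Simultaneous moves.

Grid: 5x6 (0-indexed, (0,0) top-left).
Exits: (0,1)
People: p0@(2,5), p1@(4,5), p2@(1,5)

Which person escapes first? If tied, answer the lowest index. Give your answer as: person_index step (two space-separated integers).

Step 1: p0:(2,5)->(1,5) | p1:(4,5)->(3,5) | p2:(1,5)->(0,5)
Step 2: p0:(1,5)->(0,5) | p1:(3,5)->(2,5) | p2:(0,5)->(0,4)
Step 3: p0:(0,5)->(0,4) | p1:(2,5)->(1,5) | p2:(0,4)->(0,3)
Step 4: p0:(0,4)->(0,3) | p1:(1,5)->(0,5) | p2:(0,3)->(0,2)
Step 5: p0:(0,3)->(0,2) | p1:(0,5)->(0,4) | p2:(0,2)->(0,1)->EXIT
Step 6: p0:(0,2)->(0,1)->EXIT | p1:(0,4)->(0,3) | p2:escaped
Step 7: p0:escaped | p1:(0,3)->(0,2) | p2:escaped
Step 8: p0:escaped | p1:(0,2)->(0,1)->EXIT | p2:escaped
Exit steps: [6, 8, 5]
First to escape: p2 at step 5

Answer: 2 5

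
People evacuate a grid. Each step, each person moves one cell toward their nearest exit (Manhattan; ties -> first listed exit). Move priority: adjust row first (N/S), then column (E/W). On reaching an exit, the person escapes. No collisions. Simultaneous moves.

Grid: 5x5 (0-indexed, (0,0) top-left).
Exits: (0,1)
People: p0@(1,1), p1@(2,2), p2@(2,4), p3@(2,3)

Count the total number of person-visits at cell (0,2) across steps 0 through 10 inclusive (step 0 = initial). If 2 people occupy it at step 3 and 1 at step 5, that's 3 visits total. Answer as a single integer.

Step 0: p0@(1,1) p1@(2,2) p2@(2,4) p3@(2,3) -> at (0,2): 0 [-], cum=0
Step 1: p0@ESC p1@(1,2) p2@(1,4) p3@(1,3) -> at (0,2): 0 [-], cum=0
Step 2: p0@ESC p1@(0,2) p2@(0,4) p3@(0,3) -> at (0,2): 1 [p1], cum=1
Step 3: p0@ESC p1@ESC p2@(0,3) p3@(0,2) -> at (0,2): 1 [p3], cum=2
Step 4: p0@ESC p1@ESC p2@(0,2) p3@ESC -> at (0,2): 1 [p2], cum=3
Step 5: p0@ESC p1@ESC p2@ESC p3@ESC -> at (0,2): 0 [-], cum=3
Total visits = 3

Answer: 3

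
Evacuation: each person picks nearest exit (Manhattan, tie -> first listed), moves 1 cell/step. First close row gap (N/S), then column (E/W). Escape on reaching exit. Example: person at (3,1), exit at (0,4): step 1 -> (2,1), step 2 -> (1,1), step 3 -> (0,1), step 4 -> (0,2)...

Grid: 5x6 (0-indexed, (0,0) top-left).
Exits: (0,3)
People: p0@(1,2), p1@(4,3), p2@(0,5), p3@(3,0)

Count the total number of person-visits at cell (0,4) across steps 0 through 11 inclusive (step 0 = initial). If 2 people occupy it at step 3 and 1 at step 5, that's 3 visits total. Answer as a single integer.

Step 0: p0@(1,2) p1@(4,3) p2@(0,5) p3@(3,0) -> at (0,4): 0 [-], cum=0
Step 1: p0@(0,2) p1@(3,3) p2@(0,4) p3@(2,0) -> at (0,4): 1 [p2], cum=1
Step 2: p0@ESC p1@(2,3) p2@ESC p3@(1,0) -> at (0,4): 0 [-], cum=1
Step 3: p0@ESC p1@(1,3) p2@ESC p3@(0,0) -> at (0,4): 0 [-], cum=1
Step 4: p0@ESC p1@ESC p2@ESC p3@(0,1) -> at (0,4): 0 [-], cum=1
Step 5: p0@ESC p1@ESC p2@ESC p3@(0,2) -> at (0,4): 0 [-], cum=1
Step 6: p0@ESC p1@ESC p2@ESC p3@ESC -> at (0,4): 0 [-], cum=1
Total visits = 1

Answer: 1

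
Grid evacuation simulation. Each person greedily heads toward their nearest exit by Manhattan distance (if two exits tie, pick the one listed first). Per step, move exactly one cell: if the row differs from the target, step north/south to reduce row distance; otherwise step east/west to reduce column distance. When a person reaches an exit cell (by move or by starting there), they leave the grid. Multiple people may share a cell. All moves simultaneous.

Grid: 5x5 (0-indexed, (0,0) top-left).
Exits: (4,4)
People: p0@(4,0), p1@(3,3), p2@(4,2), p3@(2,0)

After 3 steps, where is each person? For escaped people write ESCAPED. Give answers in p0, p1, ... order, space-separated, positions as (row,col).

Step 1: p0:(4,0)->(4,1) | p1:(3,3)->(4,3) | p2:(4,2)->(4,3) | p3:(2,0)->(3,0)
Step 2: p0:(4,1)->(4,2) | p1:(4,3)->(4,4)->EXIT | p2:(4,3)->(4,4)->EXIT | p3:(3,0)->(4,0)
Step 3: p0:(4,2)->(4,3) | p1:escaped | p2:escaped | p3:(4,0)->(4,1)

(4,3) ESCAPED ESCAPED (4,1)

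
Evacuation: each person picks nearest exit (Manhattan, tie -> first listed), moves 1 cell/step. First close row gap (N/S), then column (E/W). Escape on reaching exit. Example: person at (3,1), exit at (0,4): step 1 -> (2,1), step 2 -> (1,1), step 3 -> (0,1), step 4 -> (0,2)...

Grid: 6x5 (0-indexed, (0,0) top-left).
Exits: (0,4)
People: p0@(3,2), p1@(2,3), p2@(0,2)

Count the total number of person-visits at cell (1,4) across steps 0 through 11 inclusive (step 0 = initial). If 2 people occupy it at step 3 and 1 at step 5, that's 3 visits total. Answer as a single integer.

Answer: 0

Derivation:
Step 0: p0@(3,2) p1@(2,3) p2@(0,2) -> at (1,4): 0 [-], cum=0
Step 1: p0@(2,2) p1@(1,3) p2@(0,3) -> at (1,4): 0 [-], cum=0
Step 2: p0@(1,2) p1@(0,3) p2@ESC -> at (1,4): 0 [-], cum=0
Step 3: p0@(0,2) p1@ESC p2@ESC -> at (1,4): 0 [-], cum=0
Step 4: p0@(0,3) p1@ESC p2@ESC -> at (1,4): 0 [-], cum=0
Step 5: p0@ESC p1@ESC p2@ESC -> at (1,4): 0 [-], cum=0
Total visits = 0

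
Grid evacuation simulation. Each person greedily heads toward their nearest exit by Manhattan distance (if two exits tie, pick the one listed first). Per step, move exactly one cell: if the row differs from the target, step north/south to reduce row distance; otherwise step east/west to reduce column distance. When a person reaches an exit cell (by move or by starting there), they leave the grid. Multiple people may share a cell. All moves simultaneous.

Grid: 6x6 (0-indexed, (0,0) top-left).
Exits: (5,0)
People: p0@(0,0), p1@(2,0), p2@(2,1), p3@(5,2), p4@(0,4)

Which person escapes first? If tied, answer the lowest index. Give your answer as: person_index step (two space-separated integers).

Step 1: p0:(0,0)->(1,0) | p1:(2,0)->(3,0) | p2:(2,1)->(3,1) | p3:(5,2)->(5,1) | p4:(0,4)->(1,4)
Step 2: p0:(1,0)->(2,0) | p1:(3,0)->(4,0) | p2:(3,1)->(4,1) | p3:(5,1)->(5,0)->EXIT | p4:(1,4)->(2,4)
Step 3: p0:(2,0)->(3,0) | p1:(4,0)->(5,0)->EXIT | p2:(4,1)->(5,1) | p3:escaped | p4:(2,4)->(3,4)
Step 4: p0:(3,0)->(4,0) | p1:escaped | p2:(5,1)->(5,0)->EXIT | p3:escaped | p4:(3,4)->(4,4)
Step 5: p0:(4,0)->(5,0)->EXIT | p1:escaped | p2:escaped | p3:escaped | p4:(4,4)->(5,4)
Step 6: p0:escaped | p1:escaped | p2:escaped | p3:escaped | p4:(5,4)->(5,3)
Step 7: p0:escaped | p1:escaped | p2:escaped | p3:escaped | p4:(5,3)->(5,2)
Step 8: p0:escaped | p1:escaped | p2:escaped | p3:escaped | p4:(5,2)->(5,1)
Step 9: p0:escaped | p1:escaped | p2:escaped | p3:escaped | p4:(5,1)->(5,0)->EXIT
Exit steps: [5, 3, 4, 2, 9]
First to escape: p3 at step 2

Answer: 3 2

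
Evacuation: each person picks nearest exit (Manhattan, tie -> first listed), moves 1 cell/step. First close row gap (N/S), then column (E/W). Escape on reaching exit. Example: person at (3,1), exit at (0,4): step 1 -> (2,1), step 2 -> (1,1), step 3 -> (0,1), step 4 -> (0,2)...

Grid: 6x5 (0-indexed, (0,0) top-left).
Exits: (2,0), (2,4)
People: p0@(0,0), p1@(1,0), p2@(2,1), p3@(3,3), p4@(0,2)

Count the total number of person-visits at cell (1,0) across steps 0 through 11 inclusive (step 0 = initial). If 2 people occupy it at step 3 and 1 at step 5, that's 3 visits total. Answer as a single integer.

Step 0: p0@(0,0) p1@(1,0) p2@(2,1) p3@(3,3) p4@(0,2) -> at (1,0): 1 [p1], cum=1
Step 1: p0@(1,0) p1@ESC p2@ESC p3@(2,3) p4@(1,2) -> at (1,0): 1 [p0], cum=2
Step 2: p0@ESC p1@ESC p2@ESC p3@ESC p4@(2,2) -> at (1,0): 0 [-], cum=2
Step 3: p0@ESC p1@ESC p2@ESC p3@ESC p4@(2,1) -> at (1,0): 0 [-], cum=2
Step 4: p0@ESC p1@ESC p2@ESC p3@ESC p4@ESC -> at (1,0): 0 [-], cum=2
Total visits = 2

Answer: 2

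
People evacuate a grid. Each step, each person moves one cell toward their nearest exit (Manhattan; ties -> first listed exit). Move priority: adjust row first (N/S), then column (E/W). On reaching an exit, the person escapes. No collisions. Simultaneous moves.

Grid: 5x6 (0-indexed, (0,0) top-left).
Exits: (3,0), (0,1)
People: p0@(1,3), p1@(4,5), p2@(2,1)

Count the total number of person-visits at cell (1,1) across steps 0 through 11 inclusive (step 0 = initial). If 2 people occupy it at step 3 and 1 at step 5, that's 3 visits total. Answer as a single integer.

Step 0: p0@(1,3) p1@(4,5) p2@(2,1) -> at (1,1): 0 [-], cum=0
Step 1: p0@(0,3) p1@(3,5) p2@(3,1) -> at (1,1): 0 [-], cum=0
Step 2: p0@(0,2) p1@(3,4) p2@ESC -> at (1,1): 0 [-], cum=0
Step 3: p0@ESC p1@(3,3) p2@ESC -> at (1,1): 0 [-], cum=0
Step 4: p0@ESC p1@(3,2) p2@ESC -> at (1,1): 0 [-], cum=0
Step 5: p0@ESC p1@(3,1) p2@ESC -> at (1,1): 0 [-], cum=0
Step 6: p0@ESC p1@ESC p2@ESC -> at (1,1): 0 [-], cum=0
Total visits = 0

Answer: 0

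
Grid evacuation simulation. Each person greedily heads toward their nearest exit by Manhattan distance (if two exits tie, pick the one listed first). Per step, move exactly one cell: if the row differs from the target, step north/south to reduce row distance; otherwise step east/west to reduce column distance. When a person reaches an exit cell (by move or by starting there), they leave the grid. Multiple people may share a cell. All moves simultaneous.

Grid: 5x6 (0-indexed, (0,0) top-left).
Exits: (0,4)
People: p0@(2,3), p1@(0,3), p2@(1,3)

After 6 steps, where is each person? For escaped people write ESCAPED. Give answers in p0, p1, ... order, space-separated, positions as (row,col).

Step 1: p0:(2,3)->(1,3) | p1:(0,3)->(0,4)->EXIT | p2:(1,3)->(0,3)
Step 2: p0:(1,3)->(0,3) | p1:escaped | p2:(0,3)->(0,4)->EXIT
Step 3: p0:(0,3)->(0,4)->EXIT | p1:escaped | p2:escaped

ESCAPED ESCAPED ESCAPED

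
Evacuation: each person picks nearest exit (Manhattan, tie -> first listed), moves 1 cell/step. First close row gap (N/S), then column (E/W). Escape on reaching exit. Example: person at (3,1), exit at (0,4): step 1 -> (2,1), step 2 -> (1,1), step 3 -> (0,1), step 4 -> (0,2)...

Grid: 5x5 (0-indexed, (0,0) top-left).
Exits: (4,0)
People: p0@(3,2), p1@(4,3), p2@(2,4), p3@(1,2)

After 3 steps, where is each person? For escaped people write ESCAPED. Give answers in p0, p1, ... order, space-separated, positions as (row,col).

Step 1: p0:(3,2)->(4,2) | p1:(4,3)->(4,2) | p2:(2,4)->(3,4) | p3:(1,2)->(2,2)
Step 2: p0:(4,2)->(4,1) | p1:(4,2)->(4,1) | p2:(3,4)->(4,4) | p3:(2,2)->(3,2)
Step 3: p0:(4,1)->(4,0)->EXIT | p1:(4,1)->(4,0)->EXIT | p2:(4,4)->(4,3) | p3:(3,2)->(4,2)

ESCAPED ESCAPED (4,3) (4,2)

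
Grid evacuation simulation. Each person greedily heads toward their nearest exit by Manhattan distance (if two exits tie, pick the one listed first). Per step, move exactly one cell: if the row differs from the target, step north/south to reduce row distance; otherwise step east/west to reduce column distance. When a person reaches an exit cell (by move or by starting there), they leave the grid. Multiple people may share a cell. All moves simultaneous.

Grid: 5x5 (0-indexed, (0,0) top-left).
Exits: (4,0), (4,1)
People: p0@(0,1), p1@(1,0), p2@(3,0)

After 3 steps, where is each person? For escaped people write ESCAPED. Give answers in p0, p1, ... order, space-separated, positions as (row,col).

Step 1: p0:(0,1)->(1,1) | p1:(1,0)->(2,0) | p2:(3,0)->(4,0)->EXIT
Step 2: p0:(1,1)->(2,1) | p1:(2,0)->(3,0) | p2:escaped
Step 3: p0:(2,1)->(3,1) | p1:(3,0)->(4,0)->EXIT | p2:escaped

(3,1) ESCAPED ESCAPED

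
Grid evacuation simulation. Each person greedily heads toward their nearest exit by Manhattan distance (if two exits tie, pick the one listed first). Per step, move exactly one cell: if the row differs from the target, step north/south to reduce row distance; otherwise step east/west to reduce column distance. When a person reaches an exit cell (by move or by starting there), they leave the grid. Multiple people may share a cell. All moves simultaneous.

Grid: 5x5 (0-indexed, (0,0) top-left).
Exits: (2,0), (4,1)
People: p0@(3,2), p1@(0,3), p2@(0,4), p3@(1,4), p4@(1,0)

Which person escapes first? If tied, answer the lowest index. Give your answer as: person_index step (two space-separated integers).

Step 1: p0:(3,2)->(4,2) | p1:(0,3)->(1,3) | p2:(0,4)->(1,4) | p3:(1,4)->(2,4) | p4:(1,0)->(2,0)->EXIT
Step 2: p0:(4,2)->(4,1)->EXIT | p1:(1,3)->(2,3) | p2:(1,4)->(2,4) | p3:(2,4)->(2,3) | p4:escaped
Step 3: p0:escaped | p1:(2,3)->(2,2) | p2:(2,4)->(2,3) | p3:(2,3)->(2,2) | p4:escaped
Step 4: p0:escaped | p1:(2,2)->(2,1) | p2:(2,3)->(2,2) | p3:(2,2)->(2,1) | p4:escaped
Step 5: p0:escaped | p1:(2,1)->(2,0)->EXIT | p2:(2,2)->(2,1) | p3:(2,1)->(2,0)->EXIT | p4:escaped
Step 6: p0:escaped | p1:escaped | p2:(2,1)->(2,0)->EXIT | p3:escaped | p4:escaped
Exit steps: [2, 5, 6, 5, 1]
First to escape: p4 at step 1

Answer: 4 1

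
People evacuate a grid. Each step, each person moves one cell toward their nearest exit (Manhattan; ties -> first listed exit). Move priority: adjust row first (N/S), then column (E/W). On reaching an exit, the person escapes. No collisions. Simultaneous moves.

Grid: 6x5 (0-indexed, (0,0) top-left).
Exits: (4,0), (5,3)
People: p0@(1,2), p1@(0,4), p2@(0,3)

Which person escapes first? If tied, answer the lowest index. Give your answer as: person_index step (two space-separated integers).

Step 1: p0:(1,2)->(2,2) | p1:(0,4)->(1,4) | p2:(0,3)->(1,3)
Step 2: p0:(2,2)->(3,2) | p1:(1,4)->(2,4) | p2:(1,3)->(2,3)
Step 3: p0:(3,2)->(4,2) | p1:(2,4)->(3,4) | p2:(2,3)->(3,3)
Step 4: p0:(4,2)->(4,1) | p1:(3,4)->(4,4) | p2:(3,3)->(4,3)
Step 5: p0:(4,1)->(4,0)->EXIT | p1:(4,4)->(5,4) | p2:(4,3)->(5,3)->EXIT
Step 6: p0:escaped | p1:(5,4)->(5,3)->EXIT | p2:escaped
Exit steps: [5, 6, 5]
First to escape: p0 at step 5

Answer: 0 5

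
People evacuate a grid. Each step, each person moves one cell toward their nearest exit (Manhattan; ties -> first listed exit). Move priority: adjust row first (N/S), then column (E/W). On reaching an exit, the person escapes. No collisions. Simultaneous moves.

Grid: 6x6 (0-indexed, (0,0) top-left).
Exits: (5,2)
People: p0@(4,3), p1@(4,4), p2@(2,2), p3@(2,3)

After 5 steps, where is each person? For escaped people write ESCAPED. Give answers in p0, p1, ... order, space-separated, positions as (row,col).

Step 1: p0:(4,3)->(5,3) | p1:(4,4)->(5,4) | p2:(2,2)->(3,2) | p3:(2,3)->(3,3)
Step 2: p0:(5,3)->(5,2)->EXIT | p1:(5,4)->(5,3) | p2:(3,2)->(4,2) | p3:(3,3)->(4,3)
Step 3: p0:escaped | p1:(5,3)->(5,2)->EXIT | p2:(4,2)->(5,2)->EXIT | p3:(4,3)->(5,3)
Step 4: p0:escaped | p1:escaped | p2:escaped | p3:(5,3)->(5,2)->EXIT

ESCAPED ESCAPED ESCAPED ESCAPED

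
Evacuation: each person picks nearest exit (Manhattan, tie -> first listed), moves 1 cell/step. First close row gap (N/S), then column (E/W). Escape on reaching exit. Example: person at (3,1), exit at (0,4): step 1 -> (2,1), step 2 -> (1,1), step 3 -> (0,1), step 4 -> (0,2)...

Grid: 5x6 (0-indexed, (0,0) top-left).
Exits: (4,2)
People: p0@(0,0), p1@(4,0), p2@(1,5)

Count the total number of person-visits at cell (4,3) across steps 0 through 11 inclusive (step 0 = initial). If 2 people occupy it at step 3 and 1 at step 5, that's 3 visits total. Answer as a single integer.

Step 0: p0@(0,0) p1@(4,0) p2@(1,5) -> at (4,3): 0 [-], cum=0
Step 1: p0@(1,0) p1@(4,1) p2@(2,5) -> at (4,3): 0 [-], cum=0
Step 2: p0@(2,0) p1@ESC p2@(3,5) -> at (4,3): 0 [-], cum=0
Step 3: p0@(3,0) p1@ESC p2@(4,5) -> at (4,3): 0 [-], cum=0
Step 4: p0@(4,0) p1@ESC p2@(4,4) -> at (4,3): 0 [-], cum=0
Step 5: p0@(4,1) p1@ESC p2@(4,3) -> at (4,3): 1 [p2], cum=1
Step 6: p0@ESC p1@ESC p2@ESC -> at (4,3): 0 [-], cum=1
Total visits = 1

Answer: 1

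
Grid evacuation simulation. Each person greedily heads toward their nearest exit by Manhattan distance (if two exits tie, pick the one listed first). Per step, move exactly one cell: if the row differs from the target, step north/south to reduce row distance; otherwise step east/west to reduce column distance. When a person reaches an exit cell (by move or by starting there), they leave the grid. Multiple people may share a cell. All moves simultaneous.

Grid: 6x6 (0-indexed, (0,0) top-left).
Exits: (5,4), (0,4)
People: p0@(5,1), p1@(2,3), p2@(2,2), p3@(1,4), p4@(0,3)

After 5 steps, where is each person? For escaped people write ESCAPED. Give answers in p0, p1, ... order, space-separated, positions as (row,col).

Step 1: p0:(5,1)->(5,2) | p1:(2,3)->(1,3) | p2:(2,2)->(1,2) | p3:(1,4)->(0,4)->EXIT | p4:(0,3)->(0,4)->EXIT
Step 2: p0:(5,2)->(5,3) | p1:(1,3)->(0,3) | p2:(1,2)->(0,2) | p3:escaped | p4:escaped
Step 3: p0:(5,3)->(5,4)->EXIT | p1:(0,3)->(0,4)->EXIT | p2:(0,2)->(0,3) | p3:escaped | p4:escaped
Step 4: p0:escaped | p1:escaped | p2:(0,3)->(0,4)->EXIT | p3:escaped | p4:escaped

ESCAPED ESCAPED ESCAPED ESCAPED ESCAPED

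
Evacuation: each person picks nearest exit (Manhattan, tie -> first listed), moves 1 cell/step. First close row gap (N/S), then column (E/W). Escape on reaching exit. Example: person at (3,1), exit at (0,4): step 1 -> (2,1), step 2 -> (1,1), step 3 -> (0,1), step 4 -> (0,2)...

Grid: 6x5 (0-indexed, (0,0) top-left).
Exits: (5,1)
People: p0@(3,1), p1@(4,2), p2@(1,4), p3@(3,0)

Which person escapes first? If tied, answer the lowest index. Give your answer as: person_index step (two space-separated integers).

Answer: 0 2

Derivation:
Step 1: p0:(3,1)->(4,1) | p1:(4,2)->(5,2) | p2:(1,4)->(2,4) | p3:(3,0)->(4,0)
Step 2: p0:(4,1)->(5,1)->EXIT | p1:(5,2)->(5,1)->EXIT | p2:(2,4)->(3,4) | p3:(4,0)->(5,0)
Step 3: p0:escaped | p1:escaped | p2:(3,4)->(4,4) | p3:(5,0)->(5,1)->EXIT
Step 4: p0:escaped | p1:escaped | p2:(4,4)->(5,4) | p3:escaped
Step 5: p0:escaped | p1:escaped | p2:(5,4)->(5,3) | p3:escaped
Step 6: p0:escaped | p1:escaped | p2:(5,3)->(5,2) | p3:escaped
Step 7: p0:escaped | p1:escaped | p2:(5,2)->(5,1)->EXIT | p3:escaped
Exit steps: [2, 2, 7, 3]
First to escape: p0 at step 2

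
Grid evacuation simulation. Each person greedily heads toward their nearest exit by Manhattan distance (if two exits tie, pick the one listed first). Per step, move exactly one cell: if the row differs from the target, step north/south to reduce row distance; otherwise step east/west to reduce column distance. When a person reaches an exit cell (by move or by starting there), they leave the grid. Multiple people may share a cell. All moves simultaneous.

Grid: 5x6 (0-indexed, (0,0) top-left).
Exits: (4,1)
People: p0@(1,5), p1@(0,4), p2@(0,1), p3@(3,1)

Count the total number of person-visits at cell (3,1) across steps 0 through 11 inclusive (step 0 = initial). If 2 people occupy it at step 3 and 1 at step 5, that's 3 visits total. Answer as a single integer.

Answer: 2

Derivation:
Step 0: p0@(1,5) p1@(0,4) p2@(0,1) p3@(3,1) -> at (3,1): 1 [p3], cum=1
Step 1: p0@(2,5) p1@(1,4) p2@(1,1) p3@ESC -> at (3,1): 0 [-], cum=1
Step 2: p0@(3,5) p1@(2,4) p2@(2,1) p3@ESC -> at (3,1): 0 [-], cum=1
Step 3: p0@(4,5) p1@(3,4) p2@(3,1) p3@ESC -> at (3,1): 1 [p2], cum=2
Step 4: p0@(4,4) p1@(4,4) p2@ESC p3@ESC -> at (3,1): 0 [-], cum=2
Step 5: p0@(4,3) p1@(4,3) p2@ESC p3@ESC -> at (3,1): 0 [-], cum=2
Step 6: p0@(4,2) p1@(4,2) p2@ESC p3@ESC -> at (3,1): 0 [-], cum=2
Step 7: p0@ESC p1@ESC p2@ESC p3@ESC -> at (3,1): 0 [-], cum=2
Total visits = 2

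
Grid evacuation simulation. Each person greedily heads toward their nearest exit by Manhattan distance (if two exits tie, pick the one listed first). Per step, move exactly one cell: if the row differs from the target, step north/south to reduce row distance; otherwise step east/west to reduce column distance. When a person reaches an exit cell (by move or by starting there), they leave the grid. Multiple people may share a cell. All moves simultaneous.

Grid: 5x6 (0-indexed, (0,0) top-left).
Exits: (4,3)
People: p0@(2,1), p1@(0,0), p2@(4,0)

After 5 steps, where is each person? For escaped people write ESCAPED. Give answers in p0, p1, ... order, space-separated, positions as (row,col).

Step 1: p0:(2,1)->(3,1) | p1:(0,0)->(1,0) | p2:(4,0)->(4,1)
Step 2: p0:(3,1)->(4,1) | p1:(1,0)->(2,0) | p2:(4,1)->(4,2)
Step 3: p0:(4,1)->(4,2) | p1:(2,0)->(3,0) | p2:(4,2)->(4,3)->EXIT
Step 4: p0:(4,2)->(4,3)->EXIT | p1:(3,0)->(4,0) | p2:escaped
Step 5: p0:escaped | p1:(4,0)->(4,1) | p2:escaped

ESCAPED (4,1) ESCAPED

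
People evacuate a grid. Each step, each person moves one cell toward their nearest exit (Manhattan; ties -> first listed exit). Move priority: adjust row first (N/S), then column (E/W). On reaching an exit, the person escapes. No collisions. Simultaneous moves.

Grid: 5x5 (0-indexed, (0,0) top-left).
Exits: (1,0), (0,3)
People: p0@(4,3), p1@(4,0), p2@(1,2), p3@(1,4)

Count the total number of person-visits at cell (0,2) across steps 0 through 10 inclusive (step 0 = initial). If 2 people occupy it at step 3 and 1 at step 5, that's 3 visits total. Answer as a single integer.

Answer: 0

Derivation:
Step 0: p0@(4,3) p1@(4,0) p2@(1,2) p3@(1,4) -> at (0,2): 0 [-], cum=0
Step 1: p0@(3,3) p1@(3,0) p2@(1,1) p3@(0,4) -> at (0,2): 0 [-], cum=0
Step 2: p0@(2,3) p1@(2,0) p2@ESC p3@ESC -> at (0,2): 0 [-], cum=0
Step 3: p0@(1,3) p1@ESC p2@ESC p3@ESC -> at (0,2): 0 [-], cum=0
Step 4: p0@ESC p1@ESC p2@ESC p3@ESC -> at (0,2): 0 [-], cum=0
Total visits = 0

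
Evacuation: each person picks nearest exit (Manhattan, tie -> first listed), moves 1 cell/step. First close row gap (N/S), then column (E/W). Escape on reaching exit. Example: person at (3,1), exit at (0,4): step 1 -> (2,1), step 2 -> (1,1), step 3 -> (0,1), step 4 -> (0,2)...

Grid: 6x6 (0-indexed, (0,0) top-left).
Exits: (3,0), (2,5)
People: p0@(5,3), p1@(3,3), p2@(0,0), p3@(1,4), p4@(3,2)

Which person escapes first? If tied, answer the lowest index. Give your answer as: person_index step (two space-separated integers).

Answer: 3 2

Derivation:
Step 1: p0:(5,3)->(4,3) | p1:(3,3)->(3,2) | p2:(0,0)->(1,0) | p3:(1,4)->(2,4) | p4:(3,2)->(3,1)
Step 2: p0:(4,3)->(3,3) | p1:(3,2)->(3,1) | p2:(1,0)->(2,0) | p3:(2,4)->(2,5)->EXIT | p4:(3,1)->(3,0)->EXIT
Step 3: p0:(3,3)->(3,2) | p1:(3,1)->(3,0)->EXIT | p2:(2,0)->(3,0)->EXIT | p3:escaped | p4:escaped
Step 4: p0:(3,2)->(3,1) | p1:escaped | p2:escaped | p3:escaped | p4:escaped
Step 5: p0:(3,1)->(3,0)->EXIT | p1:escaped | p2:escaped | p3:escaped | p4:escaped
Exit steps: [5, 3, 3, 2, 2]
First to escape: p3 at step 2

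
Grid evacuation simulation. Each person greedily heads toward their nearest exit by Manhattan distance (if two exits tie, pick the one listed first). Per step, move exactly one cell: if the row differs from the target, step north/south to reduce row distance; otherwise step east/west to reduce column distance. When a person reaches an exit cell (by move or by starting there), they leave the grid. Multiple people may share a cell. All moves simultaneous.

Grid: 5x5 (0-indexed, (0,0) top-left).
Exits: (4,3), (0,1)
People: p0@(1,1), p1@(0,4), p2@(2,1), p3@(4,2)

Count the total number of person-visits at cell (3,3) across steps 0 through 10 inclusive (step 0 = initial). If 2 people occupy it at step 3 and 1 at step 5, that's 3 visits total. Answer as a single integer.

Step 0: p0@(1,1) p1@(0,4) p2@(2,1) p3@(4,2) -> at (3,3): 0 [-], cum=0
Step 1: p0@ESC p1@(0,3) p2@(1,1) p3@ESC -> at (3,3): 0 [-], cum=0
Step 2: p0@ESC p1@(0,2) p2@ESC p3@ESC -> at (3,3): 0 [-], cum=0
Step 3: p0@ESC p1@ESC p2@ESC p3@ESC -> at (3,3): 0 [-], cum=0
Total visits = 0

Answer: 0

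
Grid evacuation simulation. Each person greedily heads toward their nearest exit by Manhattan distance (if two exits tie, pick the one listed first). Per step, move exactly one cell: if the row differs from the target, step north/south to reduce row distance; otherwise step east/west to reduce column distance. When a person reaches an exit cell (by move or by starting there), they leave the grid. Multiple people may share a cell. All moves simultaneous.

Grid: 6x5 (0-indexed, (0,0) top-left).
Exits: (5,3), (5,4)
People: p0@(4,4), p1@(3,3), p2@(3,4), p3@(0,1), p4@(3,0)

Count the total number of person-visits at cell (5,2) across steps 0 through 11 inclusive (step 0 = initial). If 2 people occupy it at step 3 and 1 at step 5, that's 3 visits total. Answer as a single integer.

Answer: 2

Derivation:
Step 0: p0@(4,4) p1@(3,3) p2@(3,4) p3@(0,1) p4@(3,0) -> at (5,2): 0 [-], cum=0
Step 1: p0@ESC p1@(4,3) p2@(4,4) p3@(1,1) p4@(4,0) -> at (5,2): 0 [-], cum=0
Step 2: p0@ESC p1@ESC p2@ESC p3@(2,1) p4@(5,0) -> at (5,2): 0 [-], cum=0
Step 3: p0@ESC p1@ESC p2@ESC p3@(3,1) p4@(5,1) -> at (5,2): 0 [-], cum=0
Step 4: p0@ESC p1@ESC p2@ESC p3@(4,1) p4@(5,2) -> at (5,2): 1 [p4], cum=1
Step 5: p0@ESC p1@ESC p2@ESC p3@(5,1) p4@ESC -> at (5,2): 0 [-], cum=1
Step 6: p0@ESC p1@ESC p2@ESC p3@(5,2) p4@ESC -> at (5,2): 1 [p3], cum=2
Step 7: p0@ESC p1@ESC p2@ESC p3@ESC p4@ESC -> at (5,2): 0 [-], cum=2
Total visits = 2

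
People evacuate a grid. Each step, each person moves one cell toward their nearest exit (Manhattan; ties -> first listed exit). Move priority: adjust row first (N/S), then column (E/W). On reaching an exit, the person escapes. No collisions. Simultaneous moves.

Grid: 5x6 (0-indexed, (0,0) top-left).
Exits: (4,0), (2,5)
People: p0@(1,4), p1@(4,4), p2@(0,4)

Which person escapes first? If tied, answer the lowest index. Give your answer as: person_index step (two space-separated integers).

Step 1: p0:(1,4)->(2,4) | p1:(4,4)->(3,4) | p2:(0,4)->(1,4)
Step 2: p0:(2,4)->(2,5)->EXIT | p1:(3,4)->(2,4) | p2:(1,4)->(2,4)
Step 3: p0:escaped | p1:(2,4)->(2,5)->EXIT | p2:(2,4)->(2,5)->EXIT
Exit steps: [2, 3, 3]
First to escape: p0 at step 2

Answer: 0 2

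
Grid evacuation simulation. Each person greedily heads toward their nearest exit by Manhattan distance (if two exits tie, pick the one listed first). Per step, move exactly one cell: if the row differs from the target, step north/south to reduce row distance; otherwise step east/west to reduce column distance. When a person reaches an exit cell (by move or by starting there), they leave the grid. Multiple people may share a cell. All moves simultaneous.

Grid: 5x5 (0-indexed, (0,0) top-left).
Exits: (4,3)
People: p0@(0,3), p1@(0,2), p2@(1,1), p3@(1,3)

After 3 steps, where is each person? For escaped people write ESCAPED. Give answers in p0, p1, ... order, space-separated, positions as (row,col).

Step 1: p0:(0,3)->(1,3) | p1:(0,2)->(1,2) | p2:(1,1)->(2,1) | p3:(1,3)->(2,3)
Step 2: p0:(1,3)->(2,3) | p1:(1,2)->(2,2) | p2:(2,1)->(3,1) | p3:(2,3)->(3,3)
Step 3: p0:(2,3)->(3,3) | p1:(2,2)->(3,2) | p2:(3,1)->(4,1) | p3:(3,3)->(4,3)->EXIT

(3,3) (3,2) (4,1) ESCAPED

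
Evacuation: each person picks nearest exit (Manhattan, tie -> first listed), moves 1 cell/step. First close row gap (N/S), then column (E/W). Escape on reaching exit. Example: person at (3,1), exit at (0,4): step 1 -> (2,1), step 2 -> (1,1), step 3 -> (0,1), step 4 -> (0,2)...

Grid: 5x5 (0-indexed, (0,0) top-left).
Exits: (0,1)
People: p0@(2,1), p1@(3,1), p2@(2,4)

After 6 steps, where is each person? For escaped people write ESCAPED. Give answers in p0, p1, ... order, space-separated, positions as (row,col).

Step 1: p0:(2,1)->(1,1) | p1:(3,1)->(2,1) | p2:(2,4)->(1,4)
Step 2: p0:(1,1)->(0,1)->EXIT | p1:(2,1)->(1,1) | p2:(1,4)->(0,4)
Step 3: p0:escaped | p1:(1,1)->(0,1)->EXIT | p2:(0,4)->(0,3)
Step 4: p0:escaped | p1:escaped | p2:(0,3)->(0,2)
Step 5: p0:escaped | p1:escaped | p2:(0,2)->(0,1)->EXIT

ESCAPED ESCAPED ESCAPED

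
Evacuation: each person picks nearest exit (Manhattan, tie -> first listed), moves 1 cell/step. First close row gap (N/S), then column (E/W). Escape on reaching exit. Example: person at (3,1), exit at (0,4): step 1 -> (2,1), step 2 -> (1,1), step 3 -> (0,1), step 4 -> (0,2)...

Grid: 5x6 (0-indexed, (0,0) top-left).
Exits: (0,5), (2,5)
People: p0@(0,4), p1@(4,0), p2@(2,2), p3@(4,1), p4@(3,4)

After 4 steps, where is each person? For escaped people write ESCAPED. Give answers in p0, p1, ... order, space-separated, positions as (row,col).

Step 1: p0:(0,4)->(0,5)->EXIT | p1:(4,0)->(3,0) | p2:(2,2)->(2,3) | p3:(4,1)->(3,1) | p4:(3,4)->(2,4)
Step 2: p0:escaped | p1:(3,0)->(2,0) | p2:(2,3)->(2,4) | p3:(3,1)->(2,1) | p4:(2,4)->(2,5)->EXIT
Step 3: p0:escaped | p1:(2,0)->(2,1) | p2:(2,4)->(2,5)->EXIT | p3:(2,1)->(2,2) | p4:escaped
Step 4: p0:escaped | p1:(2,1)->(2,2) | p2:escaped | p3:(2,2)->(2,3) | p4:escaped

ESCAPED (2,2) ESCAPED (2,3) ESCAPED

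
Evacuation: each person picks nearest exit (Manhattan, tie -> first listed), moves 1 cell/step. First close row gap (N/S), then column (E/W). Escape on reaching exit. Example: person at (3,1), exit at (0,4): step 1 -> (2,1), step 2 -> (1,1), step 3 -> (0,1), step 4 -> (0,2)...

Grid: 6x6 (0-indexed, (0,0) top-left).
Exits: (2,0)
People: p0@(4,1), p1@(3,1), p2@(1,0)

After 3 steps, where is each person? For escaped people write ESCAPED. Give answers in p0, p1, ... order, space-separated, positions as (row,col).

Step 1: p0:(4,1)->(3,1) | p1:(3,1)->(2,1) | p2:(1,0)->(2,0)->EXIT
Step 2: p0:(3,1)->(2,1) | p1:(2,1)->(2,0)->EXIT | p2:escaped
Step 3: p0:(2,1)->(2,0)->EXIT | p1:escaped | p2:escaped

ESCAPED ESCAPED ESCAPED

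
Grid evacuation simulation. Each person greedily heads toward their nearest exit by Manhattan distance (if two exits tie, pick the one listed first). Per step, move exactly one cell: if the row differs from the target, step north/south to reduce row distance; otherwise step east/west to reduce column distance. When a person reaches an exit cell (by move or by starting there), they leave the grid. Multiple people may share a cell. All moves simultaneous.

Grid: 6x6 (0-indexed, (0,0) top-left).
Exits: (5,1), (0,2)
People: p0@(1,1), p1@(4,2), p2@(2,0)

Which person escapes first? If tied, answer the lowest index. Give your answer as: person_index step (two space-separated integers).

Step 1: p0:(1,1)->(0,1) | p1:(4,2)->(5,2) | p2:(2,0)->(3,0)
Step 2: p0:(0,1)->(0,2)->EXIT | p1:(5,2)->(5,1)->EXIT | p2:(3,0)->(4,0)
Step 3: p0:escaped | p1:escaped | p2:(4,0)->(5,0)
Step 4: p0:escaped | p1:escaped | p2:(5,0)->(5,1)->EXIT
Exit steps: [2, 2, 4]
First to escape: p0 at step 2

Answer: 0 2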